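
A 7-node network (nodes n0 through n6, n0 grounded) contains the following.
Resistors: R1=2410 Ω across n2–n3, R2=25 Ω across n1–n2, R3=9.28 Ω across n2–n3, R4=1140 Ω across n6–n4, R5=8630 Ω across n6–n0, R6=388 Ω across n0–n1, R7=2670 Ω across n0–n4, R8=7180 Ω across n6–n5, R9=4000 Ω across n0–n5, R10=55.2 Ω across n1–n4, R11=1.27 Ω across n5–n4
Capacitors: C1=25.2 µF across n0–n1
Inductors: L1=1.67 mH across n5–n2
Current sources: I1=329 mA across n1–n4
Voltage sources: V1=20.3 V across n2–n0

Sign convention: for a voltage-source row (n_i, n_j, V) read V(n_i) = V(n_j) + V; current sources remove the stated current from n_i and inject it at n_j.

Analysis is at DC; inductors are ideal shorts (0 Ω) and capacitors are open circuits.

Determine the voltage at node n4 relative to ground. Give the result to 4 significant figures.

Apply KCL at each of the 6 non-ground nodes and solve the resulting linear system.
Node n1: branches {C1, R2, R6, R10, I1} → V_1 = 14.09
Node n2: branches {R1, R2, R3, L1, V1} → V_2 = 20.30
Node n3: branches {R1, R3} → V_3 = 20.30
Node n4: branches {R4, R7, R10, R11, I1} → V_4 = 20.56
Node n5: branches {L1, R8, R9, R11} → V_5 = 20.30
Node n6: branches {R4, R5, R8} → V_6 = 18.42
Source currents: i(L1)=0.1970, i(V1)=-0.05123

20.56 V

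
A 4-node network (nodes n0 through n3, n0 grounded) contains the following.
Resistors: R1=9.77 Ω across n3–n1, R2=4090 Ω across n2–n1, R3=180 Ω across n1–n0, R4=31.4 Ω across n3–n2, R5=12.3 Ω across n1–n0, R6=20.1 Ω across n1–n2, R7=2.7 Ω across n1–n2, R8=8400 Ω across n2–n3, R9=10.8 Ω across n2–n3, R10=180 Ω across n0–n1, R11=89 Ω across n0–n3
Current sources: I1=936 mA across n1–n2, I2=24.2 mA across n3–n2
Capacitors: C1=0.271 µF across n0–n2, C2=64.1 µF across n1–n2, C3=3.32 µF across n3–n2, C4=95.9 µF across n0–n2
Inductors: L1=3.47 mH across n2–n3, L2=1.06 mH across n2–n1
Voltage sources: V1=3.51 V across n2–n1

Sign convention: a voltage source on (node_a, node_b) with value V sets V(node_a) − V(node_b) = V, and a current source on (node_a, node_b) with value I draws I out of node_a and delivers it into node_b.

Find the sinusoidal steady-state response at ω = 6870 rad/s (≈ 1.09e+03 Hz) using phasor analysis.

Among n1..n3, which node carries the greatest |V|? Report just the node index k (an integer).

1

Apply KCL at each of the 3 non-ground nodes and solve the resulting linear system.
Node n1: branches {R1, I1, C2, R2, R3, R5, R6, R7, L2, R10, V1} → V_1 = -3.429-0.5055j
Node n2: branches {I1, C1, C2, R2, L1, R4, I2, R6, R7, C3, L2, R8, R9, C4, V1} → V_2 = 0.08109-0.5055j
Node n3: branches {R1, L1, R4, I2, C3, R8, R9, R11} → V_3 = -1.524-0.6107j
Source currents: i(V1)=-1.051-1.100j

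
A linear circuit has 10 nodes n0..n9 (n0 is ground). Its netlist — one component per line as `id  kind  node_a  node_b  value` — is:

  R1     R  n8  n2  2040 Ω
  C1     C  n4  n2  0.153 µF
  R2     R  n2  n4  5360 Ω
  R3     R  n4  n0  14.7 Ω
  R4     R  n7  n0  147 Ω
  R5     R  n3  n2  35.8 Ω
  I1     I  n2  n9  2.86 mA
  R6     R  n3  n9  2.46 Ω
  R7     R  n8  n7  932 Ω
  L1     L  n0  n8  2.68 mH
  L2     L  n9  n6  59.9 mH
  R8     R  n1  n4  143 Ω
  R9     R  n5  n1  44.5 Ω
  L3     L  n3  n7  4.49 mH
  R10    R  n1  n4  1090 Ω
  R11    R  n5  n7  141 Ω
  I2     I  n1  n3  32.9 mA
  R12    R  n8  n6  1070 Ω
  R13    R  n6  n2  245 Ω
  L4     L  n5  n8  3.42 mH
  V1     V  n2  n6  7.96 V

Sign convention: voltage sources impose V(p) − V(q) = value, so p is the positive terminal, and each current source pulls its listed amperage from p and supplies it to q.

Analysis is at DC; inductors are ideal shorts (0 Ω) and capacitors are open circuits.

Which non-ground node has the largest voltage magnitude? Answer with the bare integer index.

Element admittances at DC:
  Y(R1) = 0.0004902 S between n8,n2
  Y(C1) = 0.000 S between n4,n2
  Y(R2) = 0.0001866 S between n2,n4
  Y(R3) = 0.06803 S between n4,n0
  Y(R4) = 0.006803 S between n7,n0
  Y(R5) = 0.02793 S between n3,n2
  I1: injects 0.00286 A into n9 (from n2)
  Y(R6) = 0.4065 S between n3,n9
  Y(R7) = 0.001073 S between n8,n7
  L1: short n0↔n8 (DC inductor)
  L2: short n9↔n6 (DC inductor)
  Y(R8) = 0.006993 S between n1,n4
  Y(R9) = 0.02247 S between n5,n1
  L3: short n3↔n7 (DC inductor)
  Y(R10) = 0.0009174 S between n1,n4
  Y(R11) = 0.007092 S between n5,n7
  I2: injects 0.0329 A into n3 (from n1)
  Y(R12) = 0.0009346 S between n8,n6
  Y(R13) = 0.004082 S between n6,n2
  L4: short n5↔n8 (DC inductor)
  V1: constraint V(n2)−V(n6) = 7.96
Assemble and solve the 14×14 MNA system:
  V(n1)=-1.107  V(n2)=9.141  V(n3)=1.710  V(n4)=-0.09263  V(n5)=0.000  V(n6)=1.181  V(n7)=1.710  V(n8)=0.000  V(n9)=1.181
  i(L1)=0.005330  i(L2)=0.2177  i(L3)=0.02559  i(L4)=-0.01275  i(V1)=-0.2491

2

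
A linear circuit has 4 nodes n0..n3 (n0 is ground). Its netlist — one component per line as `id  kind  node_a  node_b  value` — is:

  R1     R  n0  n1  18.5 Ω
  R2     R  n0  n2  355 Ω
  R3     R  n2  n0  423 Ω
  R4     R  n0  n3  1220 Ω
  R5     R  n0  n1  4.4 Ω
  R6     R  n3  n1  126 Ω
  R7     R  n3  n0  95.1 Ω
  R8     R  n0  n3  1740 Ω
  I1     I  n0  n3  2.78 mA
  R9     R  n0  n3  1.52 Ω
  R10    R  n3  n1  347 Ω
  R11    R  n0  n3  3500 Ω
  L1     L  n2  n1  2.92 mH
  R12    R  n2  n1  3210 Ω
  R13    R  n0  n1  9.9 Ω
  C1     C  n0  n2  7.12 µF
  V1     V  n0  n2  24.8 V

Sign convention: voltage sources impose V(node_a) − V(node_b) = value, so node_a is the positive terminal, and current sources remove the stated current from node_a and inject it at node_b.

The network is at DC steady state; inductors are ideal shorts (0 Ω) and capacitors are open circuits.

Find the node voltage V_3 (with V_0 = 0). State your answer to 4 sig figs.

-0.3899 V

Apply KCL at each of the 3 non-ground nodes and solve the resulting linear system.
Node n1: branches {R1, R5, R6, R10, L1, R12, R13} → V_1 = -24.80
Node n2: branches {R2, R3, L1, R12, C1, V1} → V_2 = -24.80
Node n3: branches {R4, R6, R7, R8, I1, R9, R10, R11} → V_3 = -0.3899
Source currents: i(L1)=-9.746, i(V1)=-9.875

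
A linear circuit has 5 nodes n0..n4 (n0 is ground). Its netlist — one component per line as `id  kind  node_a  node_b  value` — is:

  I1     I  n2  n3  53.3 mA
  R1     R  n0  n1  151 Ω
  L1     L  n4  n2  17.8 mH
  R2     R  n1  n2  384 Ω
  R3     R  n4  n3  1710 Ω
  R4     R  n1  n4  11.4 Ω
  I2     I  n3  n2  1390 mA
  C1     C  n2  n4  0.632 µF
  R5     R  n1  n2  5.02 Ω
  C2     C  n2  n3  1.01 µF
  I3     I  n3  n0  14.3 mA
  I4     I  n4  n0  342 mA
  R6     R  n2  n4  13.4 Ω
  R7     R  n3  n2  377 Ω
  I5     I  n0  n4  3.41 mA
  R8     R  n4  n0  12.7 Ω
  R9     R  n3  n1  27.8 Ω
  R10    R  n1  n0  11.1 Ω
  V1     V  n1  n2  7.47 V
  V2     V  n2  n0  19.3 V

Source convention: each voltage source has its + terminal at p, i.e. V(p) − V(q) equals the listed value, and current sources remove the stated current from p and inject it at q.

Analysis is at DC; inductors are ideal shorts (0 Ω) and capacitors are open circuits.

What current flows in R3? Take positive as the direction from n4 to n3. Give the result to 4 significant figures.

Apply KCL at each of the 4 non-ground nodes and solve the resulting linear system.
Node n1: branches {R1, R2, R4, R5, R9, R10, V1} → V_1 = 26.77
Node n2: branches {I1, L1, R2, I2, C1, R5, C2, R6, R7, V1, V2} → V_2 = 19.30
Node n3: branches {I1, R3, I2, C2, I3, R7, R9} → V_3 = -8.304
Node n4: branches {L1, R3, R4, C1, I4, R6, I5, R8} → V_4 = 19.30
Source currents: i(L1)=-1.219, i(V1)=-6.013, i(V2)=-4.462

0.01614 A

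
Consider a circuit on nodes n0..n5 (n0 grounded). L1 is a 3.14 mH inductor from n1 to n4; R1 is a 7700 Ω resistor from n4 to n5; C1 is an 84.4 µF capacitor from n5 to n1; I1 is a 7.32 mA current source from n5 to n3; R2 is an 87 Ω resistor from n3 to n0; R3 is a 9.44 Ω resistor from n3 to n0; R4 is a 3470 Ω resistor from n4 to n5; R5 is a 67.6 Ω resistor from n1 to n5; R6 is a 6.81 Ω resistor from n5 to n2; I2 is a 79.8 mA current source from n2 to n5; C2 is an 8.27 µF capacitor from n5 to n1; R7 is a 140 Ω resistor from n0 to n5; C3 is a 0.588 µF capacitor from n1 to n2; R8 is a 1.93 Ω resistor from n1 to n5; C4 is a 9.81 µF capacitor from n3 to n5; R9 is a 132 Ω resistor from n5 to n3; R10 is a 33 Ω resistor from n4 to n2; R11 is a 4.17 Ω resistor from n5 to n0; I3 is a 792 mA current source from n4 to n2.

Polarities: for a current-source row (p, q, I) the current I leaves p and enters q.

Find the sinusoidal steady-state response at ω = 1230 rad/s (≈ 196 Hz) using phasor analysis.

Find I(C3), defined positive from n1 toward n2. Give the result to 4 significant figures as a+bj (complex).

-0.0005261-0.003551j A

Apply KCL at each of the 5 non-ground nodes and solve the resulting linear system.
Node n1: branches {L1, C1, R5, C2, C3, R8} → V_1 = -1.146+0.3498j
Node n2: branches {R6, I2, C3, R10, I3} → V_2 = 3.764-0.3776j
Node n3: branches {I1, R2, R3, C4, R9} → V_3 = 0.05585-0.007732j
Node n4: branches {L1, R1, R4, R10, I3} → V_4 = -1.352-2.108j
Node n5: branches {R1, C1, I1, R4, R5, R6, I2, C2, R7, R8, C4, R9, R11} → V_5 = -0.02656+0.003676j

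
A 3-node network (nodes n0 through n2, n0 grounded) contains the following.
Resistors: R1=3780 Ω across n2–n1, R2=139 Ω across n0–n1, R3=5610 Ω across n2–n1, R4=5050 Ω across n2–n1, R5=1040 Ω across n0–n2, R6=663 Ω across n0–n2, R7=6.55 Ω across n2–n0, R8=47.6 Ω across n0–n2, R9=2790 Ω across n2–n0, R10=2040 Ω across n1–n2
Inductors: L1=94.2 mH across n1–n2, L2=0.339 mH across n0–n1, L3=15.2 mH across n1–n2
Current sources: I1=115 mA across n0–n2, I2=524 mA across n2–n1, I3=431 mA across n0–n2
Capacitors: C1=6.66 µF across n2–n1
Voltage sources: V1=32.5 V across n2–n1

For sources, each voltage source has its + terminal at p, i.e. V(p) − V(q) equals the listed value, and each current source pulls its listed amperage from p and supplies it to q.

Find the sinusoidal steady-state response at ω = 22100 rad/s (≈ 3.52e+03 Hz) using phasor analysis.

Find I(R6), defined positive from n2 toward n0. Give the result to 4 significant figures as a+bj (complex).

Element admittances at ω=22100 rad/s:
  Y(R1) = 0.0002646+0.000j S between n2,n1
  Y(L1) = 0.000-0.0004803j S between n1,n2
  Y(R2) = 0.007194+0.000j S between n0,n1
  Y(R3) = 0.0001783+0.000j S between n2,n1
  Y(R4) = 0.0001980+0.000j S between n2,n1
  I1: injects 0.115 A into n2 (from n0)
  I2: injects 0.524 A into n1 (from n2)
  Y(R5) = 0.0009615+0.000j S between n0,n2
  Y(C1) = 0.000+0.1472j S between n2,n1
  Y(L2) = 0.000-0.1335j S between n0,n1
  Y(R6) = 0.001508+0.000j S between n0,n2
  Y(R7) = 0.1527+0.000j S between n2,n0
  Y(R8) = 0.02101+0.000j S between n0,n2
  I3: injects 0.431 A into n2 (from n0)
  Y(R9) = 0.0003584+0.000j S between n2,n0
  Y(R10) = 0.0004902+0.000j S between n1,n2
  Y(L3) = 0.000-0.002977j S between n1,n2
  V1: constraint V(n2)−V(n1) = 32.5
Assemble and solve the 3×3 MNA system:
  V(n1)=-18.49-13.44j  V(n2)=14.01-13.44j
  i(V1)=-2.487-2.300j

0.02113-0.02027j A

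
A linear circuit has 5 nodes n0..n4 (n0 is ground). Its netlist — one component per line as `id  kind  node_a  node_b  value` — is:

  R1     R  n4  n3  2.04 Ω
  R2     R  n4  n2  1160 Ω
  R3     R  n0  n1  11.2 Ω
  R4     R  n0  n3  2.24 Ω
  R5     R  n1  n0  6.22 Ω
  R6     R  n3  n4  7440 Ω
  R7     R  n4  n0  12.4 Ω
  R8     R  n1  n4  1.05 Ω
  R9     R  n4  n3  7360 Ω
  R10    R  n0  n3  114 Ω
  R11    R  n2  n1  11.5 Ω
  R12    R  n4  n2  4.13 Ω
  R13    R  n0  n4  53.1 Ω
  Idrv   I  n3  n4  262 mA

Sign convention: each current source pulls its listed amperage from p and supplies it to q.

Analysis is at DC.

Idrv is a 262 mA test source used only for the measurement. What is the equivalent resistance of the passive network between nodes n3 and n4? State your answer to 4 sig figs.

Apply KCL at each of the 4 non-ground nodes and solve the resulting linear system.
Node n1: branches {R3, R5, R8, R11} → V_1 = 0.1887
Node n2: branches {R2, R11, R12} → V_2 = 0.2229
Node n3: branches {R1, R4, R6, R9, R10, Idrv} → V_3 = -0.1551
Node n4: branches {R1, R2, R6, R7, R8, R9, R12, R13, Idrv} → V_4 = 0.2352

R_eq = 1.490 Ω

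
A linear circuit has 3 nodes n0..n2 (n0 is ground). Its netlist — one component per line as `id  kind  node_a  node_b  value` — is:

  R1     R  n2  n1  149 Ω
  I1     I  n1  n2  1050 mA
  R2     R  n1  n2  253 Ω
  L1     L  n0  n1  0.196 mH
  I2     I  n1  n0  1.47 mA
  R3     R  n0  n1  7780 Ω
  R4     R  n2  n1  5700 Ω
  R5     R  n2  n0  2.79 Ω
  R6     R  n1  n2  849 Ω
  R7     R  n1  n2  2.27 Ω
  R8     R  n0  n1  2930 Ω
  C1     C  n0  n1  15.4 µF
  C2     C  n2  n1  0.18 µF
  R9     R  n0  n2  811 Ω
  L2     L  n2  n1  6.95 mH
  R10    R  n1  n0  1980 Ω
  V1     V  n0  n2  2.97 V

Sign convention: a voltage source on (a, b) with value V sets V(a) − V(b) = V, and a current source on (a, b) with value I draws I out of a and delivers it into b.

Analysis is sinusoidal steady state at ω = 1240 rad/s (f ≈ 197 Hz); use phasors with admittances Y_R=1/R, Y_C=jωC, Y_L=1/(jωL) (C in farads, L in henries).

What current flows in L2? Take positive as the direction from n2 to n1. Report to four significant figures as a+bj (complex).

0.06424+0.3282j A

Apply KCL at each of the 2 non-ground nodes and solve the resulting linear system.
Node n1: branches {R1, I1, R2, L1, I2, R3, R4, R6, R7, R8, C1, C2, L2, R10} → V_1 = -0.1413-0.5536j
Node n2: branches {R1, I1, R2, R4, R5, R6, R7, C2, R9, L2, V1} → V_2 = -2.970+0.000j
Source currents: i(V1)=-3.334+0.5781j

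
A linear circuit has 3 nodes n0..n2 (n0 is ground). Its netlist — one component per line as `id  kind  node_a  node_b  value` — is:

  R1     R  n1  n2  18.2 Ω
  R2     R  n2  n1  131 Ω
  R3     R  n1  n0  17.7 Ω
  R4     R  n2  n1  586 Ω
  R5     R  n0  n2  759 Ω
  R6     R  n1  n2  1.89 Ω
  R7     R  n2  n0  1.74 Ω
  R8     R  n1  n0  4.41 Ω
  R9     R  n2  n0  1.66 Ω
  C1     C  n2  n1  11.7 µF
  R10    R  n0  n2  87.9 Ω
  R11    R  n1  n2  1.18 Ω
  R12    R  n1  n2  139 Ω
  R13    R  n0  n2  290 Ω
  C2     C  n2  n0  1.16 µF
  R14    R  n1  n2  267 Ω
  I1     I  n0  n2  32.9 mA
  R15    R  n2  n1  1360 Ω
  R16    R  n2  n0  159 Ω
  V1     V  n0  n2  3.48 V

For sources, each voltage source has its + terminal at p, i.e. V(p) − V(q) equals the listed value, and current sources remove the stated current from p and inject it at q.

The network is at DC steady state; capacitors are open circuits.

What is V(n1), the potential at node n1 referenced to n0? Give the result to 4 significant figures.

-2.912 V

Element admittances at DC:
  Y(R1) = 0.05495 S between n1,n2
  Y(R2) = 0.007634 S between n2,n1
  Y(R3) = 0.05650 S between n1,n0
  Y(R4) = 0.001706 S between n2,n1
  Y(R5) = 0.001318 S between n0,n2
  Y(R6) = 0.5291 S between n1,n2
  Y(R7) = 0.5747 S between n2,n0
  Y(R8) = 0.2268 S between n1,n0
  Y(R9) = 0.6024 S between n2,n0
  Y(C1) = 0.000 S between n2,n1
  Y(R10) = 0.01138 S between n0,n2
  Y(R11) = 0.8475 S between n1,n2
  Y(R12) = 0.007194 S between n1,n2
  Y(R13) = 0.003448 S between n0,n2
  Y(C2) = 0.000 S between n2,n0
  Y(R14) = 0.003745 S between n1,n2
  I1: injects 0.0329 A into n2 (from n0)
  Y(R15) = 0.0007353 S between n2,n1
  Y(R16) = 0.006289 S between n2,n0
  V1: constraint V(n0)−V(n2) = 3.48
Assemble and solve the 3×3 MNA system:
  V(n1)=-2.912  V(n2)=-3.480
  i(V1)=-5.032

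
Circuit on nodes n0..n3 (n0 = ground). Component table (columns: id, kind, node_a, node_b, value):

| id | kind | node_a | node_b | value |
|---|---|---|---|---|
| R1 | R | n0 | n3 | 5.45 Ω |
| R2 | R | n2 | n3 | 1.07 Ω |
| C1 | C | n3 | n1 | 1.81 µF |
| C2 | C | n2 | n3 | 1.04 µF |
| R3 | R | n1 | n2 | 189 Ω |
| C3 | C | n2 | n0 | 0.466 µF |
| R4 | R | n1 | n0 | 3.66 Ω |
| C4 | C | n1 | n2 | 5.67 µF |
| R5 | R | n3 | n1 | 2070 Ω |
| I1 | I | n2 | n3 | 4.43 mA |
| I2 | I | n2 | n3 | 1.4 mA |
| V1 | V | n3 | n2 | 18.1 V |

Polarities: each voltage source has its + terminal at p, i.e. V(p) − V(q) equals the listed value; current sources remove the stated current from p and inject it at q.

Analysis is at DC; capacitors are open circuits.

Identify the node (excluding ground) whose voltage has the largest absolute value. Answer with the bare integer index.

2

Element admittances at DC:
  Y(R1) = 0.1835 S between n0,n3
  Y(R2) = 0.9346 S between n2,n3
  Y(C1) = 0.000 S between n3,n1
  Y(C2) = 0.000 S between n2,n3
  Y(R3) = 0.005291 S between n1,n2
  Y(C3) = 0.000 S between n2,n0
  Y(R4) = 0.2732 S between n1,n0
  Y(C4) = 0.000 S between n1,n2
  Y(R5) = 0.0004831 S between n3,n1
  I1: injects 0.00443 A into n3 (from n2)
  I2: injects 0.0014 A into n3 (from n2)
  V1: constraint V(n3)−V(n2) = 18.1
Assemble and solve the 4×4 MNA system:
  V(n1)=-0.3330  V(n2)=-17.60  V(n3)=0.4958
  i(V1)=-17.00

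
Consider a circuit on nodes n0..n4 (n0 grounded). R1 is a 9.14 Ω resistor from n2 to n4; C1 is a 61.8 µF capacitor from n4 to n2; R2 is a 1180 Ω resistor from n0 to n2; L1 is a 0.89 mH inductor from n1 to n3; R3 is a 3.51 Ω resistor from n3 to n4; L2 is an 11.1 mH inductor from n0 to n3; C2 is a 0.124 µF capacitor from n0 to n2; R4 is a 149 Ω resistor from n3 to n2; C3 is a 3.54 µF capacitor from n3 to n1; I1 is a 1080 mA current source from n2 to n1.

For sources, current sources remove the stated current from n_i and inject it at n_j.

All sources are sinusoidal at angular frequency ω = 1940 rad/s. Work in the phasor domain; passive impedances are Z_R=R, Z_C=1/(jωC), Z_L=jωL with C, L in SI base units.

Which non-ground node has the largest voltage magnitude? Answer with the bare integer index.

MNA unknowns: 4 node voltages V₁..V_4
R1: Y=0.1094+0.000j on G[2,4]
C1: Y=0.000+0.1199j on G[4,2]
R2: Y=0.0008475+0.000j on G[0,2]
L1: Y=0.000-0.5792j on G[1,3]
R3: Y=0.2849+0.000j on G[3,4]
L2: Y=0.000-0.04644j on G[0,3]
C2: Y=0.000+0.0002406j on G[0,2]
R4: Y=0.006711+0.000j on G[3,2]
C3: Y=0.000+0.006868j on G[3,1]
I1: z[2]−=1.08, z[1]+=1.08
solve → V1=0.04231+2.055j, V2=-7.908+4.564j, V3=0.04231+0.1680j, V4=-3.534+0.05752j

2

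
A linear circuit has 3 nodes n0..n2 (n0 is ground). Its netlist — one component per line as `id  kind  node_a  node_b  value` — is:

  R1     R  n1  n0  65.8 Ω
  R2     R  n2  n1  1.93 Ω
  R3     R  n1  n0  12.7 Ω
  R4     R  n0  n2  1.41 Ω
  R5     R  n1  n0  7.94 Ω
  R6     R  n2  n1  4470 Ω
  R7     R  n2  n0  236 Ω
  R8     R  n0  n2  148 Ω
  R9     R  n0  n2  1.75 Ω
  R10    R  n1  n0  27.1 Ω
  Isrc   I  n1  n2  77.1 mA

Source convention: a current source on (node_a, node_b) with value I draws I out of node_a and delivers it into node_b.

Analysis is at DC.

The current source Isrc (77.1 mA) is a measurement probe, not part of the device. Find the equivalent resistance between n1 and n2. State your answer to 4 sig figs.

Apply KCL at each of the 2 non-ground nodes and solve the resulting linear system.
Node n1: branches {R1, R2, R3, R5, R6, R10, Isrc} → V_1 = -0.08779
Node n2: branches {R2, R4, R6, R7, R8, R9, Isrc} → V_2 = 0.01745

R_eq = 1.365 Ω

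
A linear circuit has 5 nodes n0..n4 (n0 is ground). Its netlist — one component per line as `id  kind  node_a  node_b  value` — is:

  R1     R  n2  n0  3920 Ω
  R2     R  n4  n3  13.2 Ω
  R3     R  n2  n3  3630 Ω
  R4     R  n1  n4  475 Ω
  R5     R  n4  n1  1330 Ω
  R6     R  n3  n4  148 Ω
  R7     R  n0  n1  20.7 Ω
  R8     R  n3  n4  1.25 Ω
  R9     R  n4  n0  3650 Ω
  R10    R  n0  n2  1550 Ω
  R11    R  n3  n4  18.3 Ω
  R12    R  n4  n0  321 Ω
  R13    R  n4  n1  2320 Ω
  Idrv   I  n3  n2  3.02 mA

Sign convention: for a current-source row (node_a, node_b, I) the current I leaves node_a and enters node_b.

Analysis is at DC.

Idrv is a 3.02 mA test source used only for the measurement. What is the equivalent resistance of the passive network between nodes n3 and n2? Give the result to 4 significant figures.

R_eq = 938.9 Ω

Element admittances at DC:
  Y(R1) = 0.0002551 S between n2,n0
  Y(R2) = 0.07576 S between n4,n3
  Y(R3) = 0.0002755 S between n2,n3
  Y(R4) = 0.002105 S between n1,n4
  Y(R5) = 0.0007519 S between n4,n1
  Y(R6) = 0.006757 S between n3,n4
  Y(R7) = 0.04831 S between n0,n1
  Y(R8) = 0.8000 S between n3,n4
  Y(R9) = 0.0002740 S between n4,n0
  Y(R10) = 0.0006452 S between n0,n2
  Y(R11) = 0.05464 S between n3,n4
  Y(R12) = 0.003115 S between n4,n0
  Y(R13) = 0.0004310 S between n4,n1
  Idrv: injects 0.00302 A into n2 (from n3)
Assemble and solve the 4×4 MNA system:
  V(n1)=-0.02206  V(n2)=2.487  V(n3)=-0.3485  V(n4)=-0.3462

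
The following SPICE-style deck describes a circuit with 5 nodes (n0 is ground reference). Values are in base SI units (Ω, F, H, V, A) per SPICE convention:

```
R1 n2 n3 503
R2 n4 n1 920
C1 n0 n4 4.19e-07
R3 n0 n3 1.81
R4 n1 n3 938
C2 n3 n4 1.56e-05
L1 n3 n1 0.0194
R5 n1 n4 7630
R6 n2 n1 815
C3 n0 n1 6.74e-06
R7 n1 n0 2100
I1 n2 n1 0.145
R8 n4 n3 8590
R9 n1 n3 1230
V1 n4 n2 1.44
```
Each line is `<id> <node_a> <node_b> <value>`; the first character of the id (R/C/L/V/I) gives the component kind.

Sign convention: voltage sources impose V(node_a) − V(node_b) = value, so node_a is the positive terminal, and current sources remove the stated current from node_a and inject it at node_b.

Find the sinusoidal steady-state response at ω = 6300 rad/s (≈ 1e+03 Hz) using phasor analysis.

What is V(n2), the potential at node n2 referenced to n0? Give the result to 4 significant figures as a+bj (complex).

MNA unknowns: 4 node voltages V₁..V_4 plus 1 source current (V1)
R1: Y=0.001988+0.000j on G[2,3]
R2: Y=0.001087+0.000j on G[4,1]
C1: Y=0.000+0.002640j on G[0,4]
R3: Y=0.5525+0.000j on G[0,3]
R4: Y=0.001066+0.000j on G[1,3]
C2: Y=0.000+0.09828j on G[3,4]
L1: Y=0.000-0.008182j on G[3,1]
R5: Y=0.0001311+0.000j on G[1,4]
R6: Y=0.001227+0.000j on G[2,1]
C3: Y=0.000+0.04246j on G[0,1]
R7: Y=0.0004762+0.000j on G[1,0]
I1: z[2]−=0.145, z[1]+=0.145
R8: Y=0.0001164+0.000j on G[4,3]
R9: Y=0.0008130+0.000j on G[1,3]
V1: row V4−V2=1.44, i_V1 at 4,2
solve → V1=0.7254-4.016j, V2=-1.892+1.310j, V3=-0.3030-0.05013j, V4=-0.4525+1.310j
aux → i_V1=0.1386+0.009240j

-1.892+1.310j V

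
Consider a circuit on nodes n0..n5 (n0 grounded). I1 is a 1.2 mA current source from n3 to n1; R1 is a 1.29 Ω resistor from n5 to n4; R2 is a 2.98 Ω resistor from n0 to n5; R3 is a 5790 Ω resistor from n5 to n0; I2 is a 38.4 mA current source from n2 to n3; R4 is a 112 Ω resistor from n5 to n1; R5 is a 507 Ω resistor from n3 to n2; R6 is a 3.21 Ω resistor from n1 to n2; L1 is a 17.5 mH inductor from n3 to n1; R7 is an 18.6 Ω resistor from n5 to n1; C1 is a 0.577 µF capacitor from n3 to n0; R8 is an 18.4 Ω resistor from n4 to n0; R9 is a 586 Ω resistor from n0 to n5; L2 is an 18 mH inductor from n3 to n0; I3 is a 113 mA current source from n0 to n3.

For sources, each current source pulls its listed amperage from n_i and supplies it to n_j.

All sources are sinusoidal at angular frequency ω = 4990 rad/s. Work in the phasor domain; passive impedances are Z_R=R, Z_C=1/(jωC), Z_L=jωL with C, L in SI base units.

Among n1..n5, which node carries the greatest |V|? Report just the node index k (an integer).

3

Element admittances at ω=4990 rad/s:
  I1: injects 0.0012 A into n1 (from n3)
  Y(R1) = 0.7752+0.000j S between n5,n4
  Y(R2) = 0.3356+0.000j S between n0,n5
  Y(R3) = 0.0001727+0.000j S between n5,n0
  I2: injects 0.0384 A into n3 (from n2)
  Y(R4) = 0.008929+0.000j S between n5,n1
  Y(R5) = 0.001972+0.000j S between n3,n2
  Y(R6) = 0.3115+0.000j S between n1,n2
  Y(L1) = 0.000-0.01145j S between n3,n1
  Y(R7) = 0.05376+0.000j S between n5,n1
  Y(C1) = 0.000+0.002879j S between n3,n0
  Y(R8) = 0.05435+0.000j S between n4,n0
  Y(R9) = 0.001706+0.000j S between n0,n5
  Y(L2) = 0.000-0.01113j S between n3,n0
  I3: injects 0.113 A into n3 (from n0)
Assemble and solve the 5×5 MNA system:
  V(n1)=0.9179+0.1955j  V(n2)=0.7977+0.2427j  V(n3)=1.279+7.688j  V(n4)=0.1193+0.02540j  V(n5)=0.1276+0.02718j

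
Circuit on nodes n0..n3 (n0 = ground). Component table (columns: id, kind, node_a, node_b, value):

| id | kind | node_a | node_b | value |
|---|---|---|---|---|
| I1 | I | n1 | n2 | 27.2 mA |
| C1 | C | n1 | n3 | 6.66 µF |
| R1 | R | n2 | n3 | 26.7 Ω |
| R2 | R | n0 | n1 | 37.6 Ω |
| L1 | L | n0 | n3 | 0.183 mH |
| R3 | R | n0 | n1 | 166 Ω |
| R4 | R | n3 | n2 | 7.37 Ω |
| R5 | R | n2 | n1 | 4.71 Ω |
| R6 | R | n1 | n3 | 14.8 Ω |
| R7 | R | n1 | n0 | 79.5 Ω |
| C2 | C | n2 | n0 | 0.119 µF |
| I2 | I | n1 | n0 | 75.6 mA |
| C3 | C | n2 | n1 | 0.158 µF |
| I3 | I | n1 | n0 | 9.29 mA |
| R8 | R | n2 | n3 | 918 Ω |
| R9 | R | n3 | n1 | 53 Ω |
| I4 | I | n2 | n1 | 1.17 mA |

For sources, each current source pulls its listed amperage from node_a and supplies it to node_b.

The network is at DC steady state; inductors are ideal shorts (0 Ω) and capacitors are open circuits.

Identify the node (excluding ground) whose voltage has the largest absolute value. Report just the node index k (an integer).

MNA unknowns: 3 node voltages V₁..V_3 plus 1 source current (L1)
I1: z[1]−=0.0272, z[2]+=0.0272
C1: Y=0.000 on G[1,3]
R1: Y=0.03745 on G[2,3]
R2: Y=0.02660 on G[0,1]
L1: row V0−V3=0, i_L1 at 0,3
R3: Y=0.006024 on G[0,1]
R4: Y=0.1357 on G[3,2]
R5: Y=0.2123 on G[2,1]
R6: Y=0.06757 on G[1,3]
R7: Y=0.01258 on G[1,0]
C2: Y=0.000 on G[2,0]
I2: z[1]−=0.0756, z[0]+=0.0756
C3: Y=0.000 on G[2,1]
I3: z[1]−=0.00929, z[0]+=0.00929
R8: Y=0.001089 on G[2,3]
R9: Y=0.01887 on G[3,1]
I4: z[2]−=0.00117, z[1]+=0.00117
solve → V1=-0.4250, V2=-0.1661, V3=0.000
aux → i_L1=0.06568

1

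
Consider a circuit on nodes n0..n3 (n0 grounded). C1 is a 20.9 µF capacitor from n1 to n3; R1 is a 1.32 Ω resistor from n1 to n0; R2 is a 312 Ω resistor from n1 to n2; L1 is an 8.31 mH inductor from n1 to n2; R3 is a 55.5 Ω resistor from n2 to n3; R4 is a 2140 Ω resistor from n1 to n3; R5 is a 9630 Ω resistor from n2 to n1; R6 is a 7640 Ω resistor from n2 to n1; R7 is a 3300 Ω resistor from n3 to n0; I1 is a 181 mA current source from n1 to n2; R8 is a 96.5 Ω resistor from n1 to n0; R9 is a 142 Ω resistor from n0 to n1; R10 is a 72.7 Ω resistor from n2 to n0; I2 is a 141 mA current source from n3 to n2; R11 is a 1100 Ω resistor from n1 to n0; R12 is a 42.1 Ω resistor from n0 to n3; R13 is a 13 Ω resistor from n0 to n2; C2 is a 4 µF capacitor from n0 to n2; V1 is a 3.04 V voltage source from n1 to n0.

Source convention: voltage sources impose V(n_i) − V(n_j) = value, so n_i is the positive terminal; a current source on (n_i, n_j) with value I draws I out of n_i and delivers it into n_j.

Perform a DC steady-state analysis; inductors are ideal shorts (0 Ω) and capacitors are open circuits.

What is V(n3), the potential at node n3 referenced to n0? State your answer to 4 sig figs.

-1.993 V

MNA unknowns: 3 node voltages V₁..V_3 plus 2 source currents (L1, V1)
C1: Y=0.000 on G[1,3]
R1: Y=0.7576 on G[1,0]
R2: Y=0.003205 on G[1,2]
L1: row V1−V2=0, i_L1 at 1,2
R3: Y=0.01802 on G[2,3]
R4: Y=0.0004673 on G[1,3]
R5: Y=0.0001038 on G[2,1]
R6: Y=0.0001309 on G[2,1]
R7: Y=0.0003030 on G[3,0]
I1: z[1]−=0.181, z[2]+=0.181
R8: Y=0.01036 on G[1,0]
R9: Y=0.007042 on G[0,1]
R10: Y=0.01376 on G[2,0]
I2: z[3]−=0.141, z[2]+=0.141
R11: Y=0.0009091 on G[1,0]
R12: Y=0.02375 on G[0,3]
R13: Y=0.07692 on G[0,2]
C2: Y=0.000 on G[0,2]
V1: row V1−V0=3.04, i_V1 at 1,0
solve → V1=3.040, V2=3.040, V3=-1.993
aux → i_L1=0.04435, i_V1=-2.586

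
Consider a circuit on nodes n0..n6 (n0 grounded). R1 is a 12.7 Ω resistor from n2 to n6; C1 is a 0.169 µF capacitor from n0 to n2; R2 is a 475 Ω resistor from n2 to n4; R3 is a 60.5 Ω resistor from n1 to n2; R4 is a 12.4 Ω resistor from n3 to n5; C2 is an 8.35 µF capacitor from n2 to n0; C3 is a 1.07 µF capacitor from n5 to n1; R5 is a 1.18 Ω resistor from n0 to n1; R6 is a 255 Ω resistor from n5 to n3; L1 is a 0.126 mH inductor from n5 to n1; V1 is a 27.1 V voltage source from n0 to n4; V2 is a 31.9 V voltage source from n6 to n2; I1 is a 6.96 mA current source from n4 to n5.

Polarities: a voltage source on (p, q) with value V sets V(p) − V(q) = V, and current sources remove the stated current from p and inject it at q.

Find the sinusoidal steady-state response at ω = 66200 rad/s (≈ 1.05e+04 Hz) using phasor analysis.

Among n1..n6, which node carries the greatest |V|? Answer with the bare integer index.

Apply KCL at each of the 6 non-ground nodes and solve the resulting linear system.
Node n1: branches {R3, C3, R5, L1} → V_1 = 0.007993+0.001929j
Node n2: branches {R1, C1, R2, R3, C2, V2} → V_2 = -0.003275+0.1008j
Node n3: branches {R4, R6} → V_3 = 0.007993+0.1438j
Node n4: branches {R2, V1, I1} → V_4 = -27.10+0.000j
Node n5: branches {R4, C3, R6, L1, I1} → V_5 = 0.007993+0.1438j
Node n6: branches {R1, V2} → V_6 = 31.90+0.1008j
Source currents: i(V1)=-0.05009-0.0002123j, i(V2)=-2.512+0.000j

6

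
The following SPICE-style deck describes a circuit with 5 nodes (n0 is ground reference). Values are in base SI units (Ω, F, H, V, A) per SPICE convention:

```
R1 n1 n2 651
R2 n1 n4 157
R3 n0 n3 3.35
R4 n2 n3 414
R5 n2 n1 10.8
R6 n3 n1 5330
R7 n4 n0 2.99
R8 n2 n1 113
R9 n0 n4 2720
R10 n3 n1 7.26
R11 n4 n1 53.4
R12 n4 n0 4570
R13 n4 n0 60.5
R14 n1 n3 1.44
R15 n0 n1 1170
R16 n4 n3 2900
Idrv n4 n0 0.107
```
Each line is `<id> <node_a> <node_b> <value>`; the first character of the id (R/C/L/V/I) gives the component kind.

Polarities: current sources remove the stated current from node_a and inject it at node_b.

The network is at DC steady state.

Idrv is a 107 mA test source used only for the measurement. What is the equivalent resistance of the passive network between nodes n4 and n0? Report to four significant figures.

Element admittances at DC:
  Y(R1) = 0.001536 S between n1,n2
  Y(R2) = 0.006369 S between n1,n4
  Y(R3) = 0.2985 S between n0,n3
  Y(R4) = 0.002415 S between n2,n3
  Y(R5) = 0.09259 S between n2,n1
  Y(R6) = 0.0001876 S between n3,n1
  Y(R7) = 0.3344 S between n4,n0
  Y(R8) = 0.008850 S between n2,n1
  Y(R9) = 0.0003676 S between n0,n4
  Y(R10) = 0.1377 S between n3,n1
  Y(R11) = 0.01873 S between n4,n1
  Y(R12) = 0.0002188 S between n4,n0
  Y(R13) = 0.01653 S between n4,n0
  Y(R14) = 0.6944 S between n1,n3
  Y(R15) = 0.0008547 S between n0,n1
  Y(R16) = 0.0003448 S between n4,n3
  Idrv: injects 0.107 A into n0 (from n4)
Assemble and solve the 4×4 MNA system:
  V(n1)=-0.02945  V(n2)=-0.02927  V(n3)=-0.02177  V(n4)=-0.2858

R_eq = 2.671 Ω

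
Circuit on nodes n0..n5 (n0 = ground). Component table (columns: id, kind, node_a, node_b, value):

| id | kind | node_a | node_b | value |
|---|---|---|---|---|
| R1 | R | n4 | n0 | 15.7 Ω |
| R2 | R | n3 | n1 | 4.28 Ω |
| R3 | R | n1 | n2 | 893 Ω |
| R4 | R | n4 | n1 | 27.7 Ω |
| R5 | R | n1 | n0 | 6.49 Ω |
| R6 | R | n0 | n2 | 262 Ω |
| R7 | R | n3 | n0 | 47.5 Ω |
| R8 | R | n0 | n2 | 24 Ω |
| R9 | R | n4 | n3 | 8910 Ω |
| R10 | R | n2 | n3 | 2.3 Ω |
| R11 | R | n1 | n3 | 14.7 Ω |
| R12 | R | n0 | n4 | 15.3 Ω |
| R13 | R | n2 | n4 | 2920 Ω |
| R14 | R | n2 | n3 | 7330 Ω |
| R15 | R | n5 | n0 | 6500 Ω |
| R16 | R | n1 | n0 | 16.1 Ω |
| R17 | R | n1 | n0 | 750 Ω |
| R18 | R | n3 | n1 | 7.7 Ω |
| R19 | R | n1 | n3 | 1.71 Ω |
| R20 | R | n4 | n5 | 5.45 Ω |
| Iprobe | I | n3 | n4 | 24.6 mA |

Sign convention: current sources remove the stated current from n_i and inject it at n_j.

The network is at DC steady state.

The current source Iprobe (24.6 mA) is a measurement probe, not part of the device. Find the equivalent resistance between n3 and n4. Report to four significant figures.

Element admittances at DC:
  Y(R1) = 0.06369 S between n4,n0
  Y(R2) = 0.2336 S between n3,n1
  Y(R3) = 0.001120 S between n1,n2
  Y(R4) = 0.03610 S between n4,n1
  Y(R5) = 0.1541 S between n1,n0
  Y(R6) = 0.003817 S between n0,n2
  Y(R7) = 0.02105 S between n3,n0
  Y(R8) = 0.04167 S between n0,n2
  Y(R9) = 0.0001122 S between n4,n3
  Y(R10) = 0.4348 S between n2,n3
  Y(R11) = 0.06803 S between n1,n3
  Y(R12) = 0.06536 S between n0,n4
  Y(R13) = 0.0003425 S between n2,n4
  Y(R14) = 0.0001364 S between n2,n3
  Y(R15) = 0.0001538 S between n5,n0
  Y(R16) = 0.06211 S between n1,n0
  Y(R17) = 0.001333 S between n1,n0
  Y(R18) = 0.1299 S between n3,n1
  Y(R19) = 0.5848 S between n1,n3
  Y(R20) = 0.1835 S between n4,n5
  Iprobe: injects 0.0246 A into n4 (from n3)
Assemble and solve the 5×5 MNA system:
  V(n1)=-0.05831  V(n2)=-0.07013  V(n3)=-0.07766  V(n4)=0.1355  V(n5)=0.1354

R_eq = 8.665 Ω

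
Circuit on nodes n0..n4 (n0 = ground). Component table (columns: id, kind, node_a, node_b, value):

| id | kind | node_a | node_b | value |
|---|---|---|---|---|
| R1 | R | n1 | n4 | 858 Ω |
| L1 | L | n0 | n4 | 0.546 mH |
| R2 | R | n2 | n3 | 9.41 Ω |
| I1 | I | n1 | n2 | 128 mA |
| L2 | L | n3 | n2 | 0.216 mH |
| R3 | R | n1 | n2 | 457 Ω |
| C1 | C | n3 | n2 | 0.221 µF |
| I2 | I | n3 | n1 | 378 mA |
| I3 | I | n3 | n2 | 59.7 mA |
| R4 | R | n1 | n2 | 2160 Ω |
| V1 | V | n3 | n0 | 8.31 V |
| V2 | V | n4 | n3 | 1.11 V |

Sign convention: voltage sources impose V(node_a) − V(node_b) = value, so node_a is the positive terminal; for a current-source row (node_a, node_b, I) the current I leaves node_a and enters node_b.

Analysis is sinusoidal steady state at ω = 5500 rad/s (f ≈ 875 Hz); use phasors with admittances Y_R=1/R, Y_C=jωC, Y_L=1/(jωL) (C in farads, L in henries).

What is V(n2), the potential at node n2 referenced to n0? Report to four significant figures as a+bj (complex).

8.364+0.4241j V

Element admittances at ω=5500 rad/s:
  Y(R1) = 0.001166+0.000j S between n1,n4
  Y(L1) = 0.000-0.3330j S between n0,n4
  Y(R2) = 0.1063+0.000j S between n2,n3
  I1: injects 0.128 A into n2 (from n1)
  Y(L2) = 0.000-0.8418j S between n3,n2
  Y(R3) = 0.002188+0.000j S between n1,n2
  Y(C1) = 0.000+0.001216j S between n3,n2
  I2: injects 0.378 A into n1 (from n3)
  I3: injects 0.0597 A into n2 (from n3)
  Y(R4) = 0.0004630+0.000j S between n1,n2
  V1: constraint V(n3)−V(n0) = 8.31
  V2: constraint V(n4)−V(n3) = 1.11
Assemble and solve the 6×6 MNA system:
  V(n1)=74.19+0.2946j  V(n2)=8.364+0.4241j  V(n3)=8.310+0.000j  V(n4)=9.420+0.000j
  i(V1)=0.000+3.137j  i(V2)=0.07549+3.137j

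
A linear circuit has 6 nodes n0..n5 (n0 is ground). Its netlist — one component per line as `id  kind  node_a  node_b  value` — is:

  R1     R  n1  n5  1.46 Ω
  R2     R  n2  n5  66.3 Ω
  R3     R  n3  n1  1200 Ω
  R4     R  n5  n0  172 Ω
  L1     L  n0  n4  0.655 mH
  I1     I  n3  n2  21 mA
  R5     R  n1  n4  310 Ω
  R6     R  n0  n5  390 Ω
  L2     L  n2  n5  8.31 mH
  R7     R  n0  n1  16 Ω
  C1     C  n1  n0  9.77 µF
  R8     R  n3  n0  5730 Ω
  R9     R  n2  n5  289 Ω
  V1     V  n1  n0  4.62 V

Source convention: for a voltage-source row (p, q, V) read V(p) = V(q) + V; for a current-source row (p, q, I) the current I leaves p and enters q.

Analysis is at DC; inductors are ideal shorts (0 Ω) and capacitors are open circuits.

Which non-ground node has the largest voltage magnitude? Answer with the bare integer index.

3

Element admittances at DC:
  Y(R1) = 0.6849 S between n1,n5
  Y(R2) = 0.01508 S between n2,n5
  Y(R3) = 0.0008333 S between n3,n1
  Y(R4) = 0.005814 S between n5,n0
  L1: short n0↔n4 (DC inductor)
  I1: injects 0.021 A into n2 (from n3)
  Y(R5) = 0.003226 S between n1,n4
  Y(R6) = 0.002564 S between n0,n5
  L2: short n2↔n5 (DC inductor)
  Y(R7) = 0.06250 S between n0,n1
  Y(C1) = 0.000 S between n1,n0
  Y(R8) = 0.0001745 S between n3,n0
  Y(R9) = 0.003460 S between n2,n5
  V1: constraint V(n1)−V(n0) = 4.62
Assemble and solve the 8×8 MNA system:
  V(n1)=4.620  V(n2)=4.594  V(n3)=-17.02  V(n4)=0.000  V(n5)=4.594
  i(L1)=-0.01490  i(L2)=0.02100  i(V1)=-0.3392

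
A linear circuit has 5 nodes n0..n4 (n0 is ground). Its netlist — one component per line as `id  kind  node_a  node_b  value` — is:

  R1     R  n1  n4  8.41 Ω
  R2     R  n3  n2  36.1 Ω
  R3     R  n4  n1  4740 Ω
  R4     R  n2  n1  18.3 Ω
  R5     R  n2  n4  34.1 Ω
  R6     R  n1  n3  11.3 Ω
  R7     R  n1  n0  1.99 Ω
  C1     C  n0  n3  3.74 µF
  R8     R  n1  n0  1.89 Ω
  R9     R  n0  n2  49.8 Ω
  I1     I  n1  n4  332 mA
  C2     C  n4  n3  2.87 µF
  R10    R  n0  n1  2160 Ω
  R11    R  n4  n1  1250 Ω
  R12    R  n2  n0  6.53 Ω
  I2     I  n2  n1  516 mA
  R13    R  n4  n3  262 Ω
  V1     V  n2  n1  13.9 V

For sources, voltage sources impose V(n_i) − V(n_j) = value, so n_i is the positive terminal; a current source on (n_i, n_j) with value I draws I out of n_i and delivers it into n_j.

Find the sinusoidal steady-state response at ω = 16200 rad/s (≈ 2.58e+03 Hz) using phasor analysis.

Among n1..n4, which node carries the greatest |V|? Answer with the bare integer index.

2

MNA unknowns: 4 node voltages V₁..V_4 plus 1 source current (V1)
R1: Y=0.1189+0.000j on G[1,4]
R2: Y=0.02770+0.000j on G[3,2]
R3: Y=0.0002110+0.000j on G[4,1]
R4: Y=0.05464+0.000j on G[2,1]
R5: Y=0.02933+0.000j on G[2,4]
R6: Y=0.08850+0.000j on G[1,3]
R7: Y=0.5025+0.000j on G[1,0]
C1: Y=0.000+0.06059j on G[0,3]
R8: Y=0.5291+0.000j on G[1,0]
R9: Y=0.02008+0.000j on G[0,2]
I1: z[1]−=0.332, z[4]+=0.332
C2: Y=0.000+0.04649j on G[4,3]
R10: Y=0.0004630+0.000j on G[0,1]
R11: Y=0.0008000+0.000j on G[4,1]
R12: Y=0.1531+0.000j on G[2,0]
I2: z[2]−=0.516, z[1]+=0.516
R13: Y=0.003817+0.000j on G[4,3]
V1: row V2−V1=13.9, i_V1 at 2,1
solve → V1=-2.008-0.06862j, V2=11.89-0.06862j, V3=1.365-0.2098j, V4=2.816-0.5129j
aux → i_V1=-3.893-0.005053j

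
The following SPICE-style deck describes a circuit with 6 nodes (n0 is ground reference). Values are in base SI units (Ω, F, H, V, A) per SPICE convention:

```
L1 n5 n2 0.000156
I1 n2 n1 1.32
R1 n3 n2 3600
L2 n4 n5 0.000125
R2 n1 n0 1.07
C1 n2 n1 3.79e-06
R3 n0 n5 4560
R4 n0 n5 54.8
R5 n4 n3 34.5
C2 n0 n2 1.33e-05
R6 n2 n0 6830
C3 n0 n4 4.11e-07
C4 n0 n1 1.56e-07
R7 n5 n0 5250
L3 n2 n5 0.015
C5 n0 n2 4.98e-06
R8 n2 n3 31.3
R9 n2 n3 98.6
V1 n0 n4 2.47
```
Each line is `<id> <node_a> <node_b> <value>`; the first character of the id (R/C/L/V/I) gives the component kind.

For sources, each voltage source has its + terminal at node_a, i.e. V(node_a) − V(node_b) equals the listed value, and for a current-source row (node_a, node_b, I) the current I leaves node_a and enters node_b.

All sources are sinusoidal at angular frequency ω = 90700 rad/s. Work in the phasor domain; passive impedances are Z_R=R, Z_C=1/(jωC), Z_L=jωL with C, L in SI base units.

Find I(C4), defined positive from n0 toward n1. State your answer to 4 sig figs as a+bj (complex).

-0.004539-0.01494j A

MNA unknowns: 5 node voltages V₁..V_5 plus 1 source current (V1)
L1: Y=0.000-0.07068j on G[5,2]
I1: z[2]−=1.32, z[1]+=1.32
R1: Y=0.0002778+0.000j on G[3,2]
L2: Y=0.000-0.08820j on G[4,5]
R2: Y=0.9346+0.000j on G[1,0]
C1: Y=0.000+0.3438j on G[2,1]
R3: Y=0.0002193+0.000j on G[0,5]
R4: Y=0.01825+0.000j on G[0,5]
R5: Y=0.02899+0.000j on G[4,3]
C2: Y=0.000+1.206j on G[0,2]
R6: Y=0.0001464+0.000j on G[2,0]
C3: Y=0.000+0.03728j on G[0,4]
C4: Y=0.000+0.01415j on G[0,1]
R7: Y=0.0001905+0.000j on G[5,0]
L3: Y=0.000-0.0007350j on G[2,5]
C5: Y=0.000+0.4517j on G[0,2]
R8: Y=0.03195+0.000j on G[2,3]
R9: Y=0.01014+0.000j on G[2,3]
V1: row V0−V4=2.47, i_V1 at 0,4
solve → V1=1.056-0.3208j, V2=0.2272+0.6350j, V3=-0.8684+0.3770j, V4=-2.470+0.000j, V5=-1.213+0.4259j
aux → i_V1=-0.08399+0.007824j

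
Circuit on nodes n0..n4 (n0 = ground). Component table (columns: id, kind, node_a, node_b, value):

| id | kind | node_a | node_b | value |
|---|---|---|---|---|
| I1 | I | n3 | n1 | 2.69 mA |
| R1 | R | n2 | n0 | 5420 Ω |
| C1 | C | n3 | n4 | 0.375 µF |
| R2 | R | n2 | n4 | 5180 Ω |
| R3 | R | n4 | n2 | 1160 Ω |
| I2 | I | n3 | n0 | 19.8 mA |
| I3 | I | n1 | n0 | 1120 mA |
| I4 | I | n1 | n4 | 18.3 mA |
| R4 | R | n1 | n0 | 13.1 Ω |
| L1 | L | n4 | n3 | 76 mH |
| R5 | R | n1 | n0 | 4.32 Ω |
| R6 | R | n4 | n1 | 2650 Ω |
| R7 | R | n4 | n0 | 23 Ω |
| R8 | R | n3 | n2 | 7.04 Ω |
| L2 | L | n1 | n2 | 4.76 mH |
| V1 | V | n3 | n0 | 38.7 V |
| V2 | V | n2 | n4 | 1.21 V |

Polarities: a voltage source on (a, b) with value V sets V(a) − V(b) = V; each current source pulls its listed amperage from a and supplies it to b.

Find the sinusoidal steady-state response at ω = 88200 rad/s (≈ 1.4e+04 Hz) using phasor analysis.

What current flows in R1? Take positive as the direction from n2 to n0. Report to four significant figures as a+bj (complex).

MNA unknowns: 4 node voltages V₁..V_4 plus 2 source currents (V1, V2)
I1: z[3]−=0.00269, z[1]+=0.00269
R1: Y=0.0001845+0.000j on G[2,0]
C1: Y=0.000+0.03308j on G[3,4]
R2: Y=0.0001931+0.000j on G[2,4]
R3: Y=0.0008621+0.000j on G[4,2]
I2: z[3]−=0.0198, z[0]+=0.0198
I3: z[1]−=1.12, z[0]+=1.12
I4: z[1]−=0.0183, z[4]+=0.0183
R4: Y=0.07634+0.000j on G[1,0]
L1: Y=0.000-0.0001492j on G[4,3]
R5: Y=0.2315+0.000j on G[1,0]
R6: Y=0.0003774+0.000j on G[4,1]
R7: Y=0.04348+0.000j on G[4,0]
R8: Y=0.1420+0.000j on G[3,2]
L2: Y=0.000-0.002382j on G[1,2]
V1: row V3−V0=38.7, i_V1 at 3,0
V2: row V2−V4=1.21, i_V2 at 2,4
solve → V1=-3.631-0.2593j, V2=30.27+2.140j, V3=38.70+0.000j, V4=29.06+2.140j
aux → i_V1=-1.291-0.01360j, i_V2=1.186-0.2236j

0.005584+0.0003948j A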